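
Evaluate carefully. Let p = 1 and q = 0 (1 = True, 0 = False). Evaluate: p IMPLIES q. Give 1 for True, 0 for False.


p = 1, q = 0
Operation: p IMPLIES q
Evaluate: 1 IMPLIES 0 = 0

0


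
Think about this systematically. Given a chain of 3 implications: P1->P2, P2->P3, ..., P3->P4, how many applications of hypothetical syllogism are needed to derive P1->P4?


With 3 implications in a chain connecting 4 propositions:
P1->P2, P2->P3, ..., P3->P4
Steps needed = (number of implications) - 1 = 3 - 1 = 2

2


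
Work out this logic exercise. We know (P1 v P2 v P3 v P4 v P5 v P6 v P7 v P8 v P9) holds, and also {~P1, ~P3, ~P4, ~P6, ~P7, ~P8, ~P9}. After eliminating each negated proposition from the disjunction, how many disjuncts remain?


Original disjuncts (9): P1, P2, P3, P4, P5, P6, P7, P8, P9
Negated (eliminate): ~P1, ~P3, ~P4, ~P6, ~P7, ~P8, ~P9
Remaining disjuncts: P2, P5
Count = 9 - 7 = 2

2


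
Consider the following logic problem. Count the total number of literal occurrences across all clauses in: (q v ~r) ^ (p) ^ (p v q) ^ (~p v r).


Counting literals in each clause:
Clause 1: 2 literal(s)
Clause 2: 1 literal(s)
Clause 3: 2 literal(s)
Clause 4: 2 literal(s)
Total = 7

7


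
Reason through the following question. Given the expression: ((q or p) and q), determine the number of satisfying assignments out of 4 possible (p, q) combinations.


Check all 4 assignments:
p=0, q=0: 0
p=0, q=1: 1
p=1, q=0: 0
p=1, q=1: 1
Count of True = 2

2


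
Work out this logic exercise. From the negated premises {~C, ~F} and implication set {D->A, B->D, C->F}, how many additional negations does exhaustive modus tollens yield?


Initial negated facts: {~C, ~F}
Apply modus tollens to closure:
  (no implication fires)
Final negated: {~C, ~F}
New negations: {(none)}
Count = 0

0


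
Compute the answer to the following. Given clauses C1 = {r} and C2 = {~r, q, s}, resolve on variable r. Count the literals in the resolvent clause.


Remove r from C1 and ~r from C2.
C1 remainder: {}
C2 remainder: {q, s}
Union (resolvent): {q, s}
Resolvent has 2 literal(s).

2


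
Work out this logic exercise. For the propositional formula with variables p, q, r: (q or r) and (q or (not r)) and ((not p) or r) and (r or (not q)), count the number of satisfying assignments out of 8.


Evaluate all 8 assignments for p, q, r:
p=0, q=0, r=0: 0
p=0, q=0, r=1: 0
p=0, q=1, r=0: 0
p=0, q=1, r=1: 1
p=1, q=0, r=0: 0
p=1, q=0, r=1: 0
p=1, q=1, r=0: 0
p=1, q=1, r=1: 1
Satisfying count = 2

2


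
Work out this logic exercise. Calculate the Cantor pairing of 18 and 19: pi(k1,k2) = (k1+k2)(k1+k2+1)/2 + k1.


k1 + k2 = 37
(k1+k2)(k1+k2+1)/2 = 37 * 38 / 2 = 703
pi = 703 + 18 = 721

721


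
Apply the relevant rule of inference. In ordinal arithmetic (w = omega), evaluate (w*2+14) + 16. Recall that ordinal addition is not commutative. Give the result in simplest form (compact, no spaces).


Compute (w*2+14) + 16.
Ordinal + is associative but NOT commutative; for finite n>0, n + w = w but w + n stays w+n.
By associativity: (w*2+14) + 16 = w*2 + (14+16) = w*2+30.
Result = w*2+30

w*2+30


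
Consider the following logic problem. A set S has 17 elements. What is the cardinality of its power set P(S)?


The power set of a set with n elements has 2^n elements.
|P(S)| = 2^17 = 131072

131072


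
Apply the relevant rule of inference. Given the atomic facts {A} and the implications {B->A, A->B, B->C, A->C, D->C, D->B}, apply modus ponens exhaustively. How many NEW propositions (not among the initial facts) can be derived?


Initial facts: {A}
Apply modus ponens to closure:
  A and A->B  =>  B
  B and B->C  =>  C
Final known: {A, B, C}
New propositions: {B, C}
Count = 2

2


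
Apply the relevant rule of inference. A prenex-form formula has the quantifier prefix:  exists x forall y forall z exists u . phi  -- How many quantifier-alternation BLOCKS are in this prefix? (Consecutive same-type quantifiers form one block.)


Quantifier-type sequence: E A A E  (A=forall, E=exists)
Group into maximal same-type runs:
  Ex1 | Ax2 | Ex1
Number of blocks = 3

3


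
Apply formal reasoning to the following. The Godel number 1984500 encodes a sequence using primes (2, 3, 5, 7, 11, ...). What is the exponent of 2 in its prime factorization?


Factorize 1984500 by dividing by 2 repeatedly.
Division steps: 2 divides 1984500 exactly 2 time(s).
Exponent of 2 = 2

2


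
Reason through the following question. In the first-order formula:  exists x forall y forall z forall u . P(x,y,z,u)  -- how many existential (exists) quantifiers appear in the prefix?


Quantifier prefix: exists x forall y forall z forall u
Mark each quantifier type:
  E U U U
Universal count = 3, Existential count = 1
Asked for existential (exists) quantifiers: 1

1


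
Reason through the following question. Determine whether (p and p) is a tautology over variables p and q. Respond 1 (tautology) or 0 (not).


Check all 4 assignments:
p=0, q=0: 0
p=0, q=1: 0
p=1, q=0: 1
p=1, q=1: 1
Satisfying count = 2/4.
Tautology iff count = 4: no.

0


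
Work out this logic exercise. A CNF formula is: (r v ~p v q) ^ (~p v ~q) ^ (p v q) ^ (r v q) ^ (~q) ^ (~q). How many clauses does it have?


A CNF formula is a conjunction of clauses.
Clauses are separated by ^.
Counting the conjuncts: 6 clauses.

6


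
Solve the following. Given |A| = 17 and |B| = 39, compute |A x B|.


The Cartesian product A x B contains all ordered pairs (a, b).
|A x B| = |A| * |B| = 17 * 39 = 663

663


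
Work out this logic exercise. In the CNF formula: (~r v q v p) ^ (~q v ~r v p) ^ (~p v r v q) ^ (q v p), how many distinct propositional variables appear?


Identify each variable that appears in the formula.
Variables found: p, q, r
Count = 3

3


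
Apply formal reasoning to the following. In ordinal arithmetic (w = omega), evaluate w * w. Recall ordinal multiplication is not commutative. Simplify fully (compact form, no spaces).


Compute w * w.
Ordinal * is associative and left-distributive over +, but NOT commutative; for finite n>1, n*w = w but w*n stays w*n.
w * w = w^2 by definition.
Result = w^2

w^2


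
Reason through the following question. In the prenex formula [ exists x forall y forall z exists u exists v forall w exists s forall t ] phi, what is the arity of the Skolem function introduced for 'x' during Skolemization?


Quantifier prefix: exists x forall y forall z exists u exists v forall w exists s forall t
'x' is existentially quantified at position 1.
No universal quantifiers precede it.
Skolem function arity = 0 (a Skolem constant)

0


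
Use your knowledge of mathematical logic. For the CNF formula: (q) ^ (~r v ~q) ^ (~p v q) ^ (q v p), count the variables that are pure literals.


Check each variable for pure literal status:
p: mixed (not pure)
q: mixed (not pure)
r: pure negative
Pure literal count = 1

1


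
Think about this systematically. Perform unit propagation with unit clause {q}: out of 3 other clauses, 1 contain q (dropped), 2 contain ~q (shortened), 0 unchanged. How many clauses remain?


Satisfied (removed): 1
Shortened (remain): 2
Unchanged (remain): 0
Remaining = 2 + 0 = 2

2


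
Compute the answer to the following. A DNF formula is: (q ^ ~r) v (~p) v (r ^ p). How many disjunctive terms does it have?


A DNF formula is a disjunction of terms (conjunctions).
Terms are separated by v.
Counting the disjuncts: 3 terms.

3


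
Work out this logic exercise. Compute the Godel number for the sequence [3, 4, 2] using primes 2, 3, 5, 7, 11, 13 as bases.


Encode each element as an exponent of the corresponding prime:
  2^3 = 8
  3^4 = 81
  5^2 = 25
Product = 8 * 81 * 25 = 16200

16200


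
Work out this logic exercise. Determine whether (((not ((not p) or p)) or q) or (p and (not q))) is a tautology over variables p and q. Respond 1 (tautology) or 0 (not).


Check all 4 assignments:
p=0, q=0: 0
p=0, q=1: 1
p=1, q=0: 1
p=1, q=1: 1
Satisfying count = 3/4.
Tautology iff count = 4: no.

0


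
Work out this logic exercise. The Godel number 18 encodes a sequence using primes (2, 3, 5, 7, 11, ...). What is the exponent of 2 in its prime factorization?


Factorize 18 by dividing by 2 repeatedly.
Division steps: 2 divides 18 exactly 1 time(s).
Exponent of 2 = 1

1


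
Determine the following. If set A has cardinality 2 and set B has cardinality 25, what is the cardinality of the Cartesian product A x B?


The Cartesian product A x B contains all ordered pairs (a, b).
|A x B| = |A| * |B| = 2 * 25 = 50

50


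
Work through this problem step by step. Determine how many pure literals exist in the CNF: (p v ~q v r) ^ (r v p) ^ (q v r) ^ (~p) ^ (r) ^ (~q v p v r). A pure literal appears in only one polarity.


Check each variable for pure literal status:
p: mixed (not pure)
q: mixed (not pure)
r: pure positive
Pure literal count = 1

1


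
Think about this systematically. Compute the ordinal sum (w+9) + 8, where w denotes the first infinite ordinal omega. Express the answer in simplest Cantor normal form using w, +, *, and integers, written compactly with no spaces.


Compute (w+9) + 8.
Ordinal + is associative but NOT commutative; for finite n>0, n + w = w but w + n stays w+n.
By associativity: (w+9) + 8 = w + (9+8) = w+17.
Result = w+17

w+17


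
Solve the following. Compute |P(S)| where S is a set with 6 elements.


The power set of a set with n elements has 2^n elements.
|P(S)| = 2^6 = 64

64


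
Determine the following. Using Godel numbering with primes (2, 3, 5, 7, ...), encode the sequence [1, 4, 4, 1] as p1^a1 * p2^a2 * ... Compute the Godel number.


Encode each element as an exponent of the corresponding prime:
  2^1 = 2
  3^4 = 81
  5^4 = 625
  7^1 = 7
Product = 2 * 81 * 625 * 7 = 708750

708750


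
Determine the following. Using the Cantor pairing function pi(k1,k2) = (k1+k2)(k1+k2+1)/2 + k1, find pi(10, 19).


k1 + k2 = 29
(k1+k2)(k1+k2+1)/2 = 29 * 30 / 2 = 435
pi = 435 + 10 = 445

445


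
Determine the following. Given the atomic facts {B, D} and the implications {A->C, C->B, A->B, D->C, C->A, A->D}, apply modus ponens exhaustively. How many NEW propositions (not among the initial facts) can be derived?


Initial facts: {B, D}
Apply modus ponens to closure:
  D and D->C  =>  C
  C and C->A  =>  A
Final known: {A, B, C, D}
New propositions: {A, C}
Count = 2

2


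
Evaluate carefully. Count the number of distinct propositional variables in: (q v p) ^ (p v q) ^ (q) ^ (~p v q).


Identify each variable that appears in the formula.
Variables found: p, q
Count = 2

2


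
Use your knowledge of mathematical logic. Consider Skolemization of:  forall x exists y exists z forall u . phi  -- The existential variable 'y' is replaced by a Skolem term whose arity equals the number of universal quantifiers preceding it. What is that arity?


Quantifier prefix: forall x exists y exists z forall u
'y' is existentially quantified at position 2.
Universal variables preceding it: x
Skolem function arity = 1

1


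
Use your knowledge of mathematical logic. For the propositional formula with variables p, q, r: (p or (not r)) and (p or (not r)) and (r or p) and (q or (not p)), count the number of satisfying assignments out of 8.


Evaluate all 8 assignments for p, q, r:
p=0, q=0, r=0: 0
p=0, q=0, r=1: 0
p=0, q=1, r=0: 0
p=0, q=1, r=1: 0
p=1, q=0, r=0: 0
p=1, q=0, r=1: 0
p=1, q=1, r=0: 1
p=1, q=1, r=1: 1
Satisfying count = 2

2


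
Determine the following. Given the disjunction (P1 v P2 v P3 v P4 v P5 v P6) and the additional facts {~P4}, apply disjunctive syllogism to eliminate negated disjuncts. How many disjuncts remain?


Original disjuncts (6): P1, P2, P3, P4, P5, P6
Negated (eliminate): ~P4
Remaining disjuncts: P1, P2, P3, P5, P6
Count = 6 - 1 = 5

5


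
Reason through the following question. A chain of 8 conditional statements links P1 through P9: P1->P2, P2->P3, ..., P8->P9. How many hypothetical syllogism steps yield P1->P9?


With 8 implications in a chain connecting 9 propositions:
P1->P2, P2->P3, ..., P8->P9
Steps needed = (number of implications) - 1 = 8 - 1 = 7

7


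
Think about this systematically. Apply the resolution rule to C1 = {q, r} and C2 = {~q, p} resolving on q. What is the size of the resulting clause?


Remove q from C1 and ~q from C2.
C1 remainder: {r}
C2 remainder: {p}
Union (resolvent): {p, r}
Resolvent has 2 literal(s).

2


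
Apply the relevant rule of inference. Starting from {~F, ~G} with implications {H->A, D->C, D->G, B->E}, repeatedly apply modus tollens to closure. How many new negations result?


Initial negated facts: {~F, ~G}
Apply modus tollens to closure:
  ~G and D->G  =>  ~D
Final negated: {~D, ~F, ~G}
New negations: {~D}
Count = 1

1


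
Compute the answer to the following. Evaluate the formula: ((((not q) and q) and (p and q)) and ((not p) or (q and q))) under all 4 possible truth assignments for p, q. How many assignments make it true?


Check all 4 assignments:
p=0, q=0: 0
p=0, q=1: 0
p=1, q=0: 0
p=1, q=1: 0
Count of True = 0

0


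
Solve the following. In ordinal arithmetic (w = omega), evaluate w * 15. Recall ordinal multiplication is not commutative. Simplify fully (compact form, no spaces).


Compute w * 15.
Ordinal * is associative and left-distributive over +, but NOT commutative; for finite n>1, n*w = w but w*n stays w*n.
w * 15 means 15 copies of w concatenated: w*15.
Result = w*15

w*15


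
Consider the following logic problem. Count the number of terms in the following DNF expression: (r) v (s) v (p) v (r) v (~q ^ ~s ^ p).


A DNF formula is a disjunction of terms (conjunctions).
Terms are separated by v.
Counting the disjuncts: 5 terms.

5


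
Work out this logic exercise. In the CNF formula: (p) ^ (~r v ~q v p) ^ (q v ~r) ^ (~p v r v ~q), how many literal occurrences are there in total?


Counting literals in each clause:
Clause 1: 1 literal(s)
Clause 2: 3 literal(s)
Clause 3: 2 literal(s)
Clause 4: 3 literal(s)
Total = 9

9


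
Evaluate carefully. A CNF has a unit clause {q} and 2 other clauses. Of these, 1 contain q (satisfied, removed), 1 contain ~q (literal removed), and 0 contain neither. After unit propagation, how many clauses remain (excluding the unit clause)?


Satisfied (removed): 1
Shortened (remain): 1
Unchanged (remain): 0
Remaining = 1 + 0 = 1

1


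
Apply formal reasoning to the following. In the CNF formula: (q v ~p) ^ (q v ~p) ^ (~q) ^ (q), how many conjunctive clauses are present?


A CNF formula is a conjunction of clauses.
Clauses are separated by ^.
Counting the conjuncts: 4 clauses.

4


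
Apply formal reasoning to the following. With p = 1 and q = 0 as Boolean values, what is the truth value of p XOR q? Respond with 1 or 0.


p = 1, q = 0
Operation: p XOR q
Evaluate: 1 XOR 0 = 1

1


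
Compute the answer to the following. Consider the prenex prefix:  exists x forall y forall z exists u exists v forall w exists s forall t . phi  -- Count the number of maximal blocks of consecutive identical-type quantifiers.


Quantifier-type sequence: E A A E E A E A  (A=forall, E=exists)
Group into maximal same-type runs:
  Ex1 | Ax2 | Ex2 | Ax1 | Ex1 | Ax1
Number of blocks = 6

6


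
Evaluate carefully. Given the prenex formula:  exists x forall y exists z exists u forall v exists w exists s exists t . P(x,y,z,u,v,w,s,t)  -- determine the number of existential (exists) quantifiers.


Quantifier prefix: exists x forall y exists z exists u forall v exists w exists s exists t
Mark each quantifier type:
  E U E E U E E E
Universal count = 2, Existential count = 6
Asked for existential (exists) quantifiers: 6

6


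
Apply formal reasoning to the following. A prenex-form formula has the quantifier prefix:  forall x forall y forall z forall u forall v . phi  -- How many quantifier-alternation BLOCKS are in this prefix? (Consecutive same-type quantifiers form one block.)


Quantifier-type sequence: A A A A A  (A=forall, E=exists)
Group into maximal same-type runs:
  Ax5
Number of blocks = 1

1


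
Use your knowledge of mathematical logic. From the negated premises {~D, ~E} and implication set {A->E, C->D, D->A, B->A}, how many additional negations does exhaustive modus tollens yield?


Initial negated facts: {~D, ~E}
Apply modus tollens to closure:
  ~E and A->E  =>  ~A
  ~D and C->D  =>  ~C
  ~A and B->A  =>  ~B
Final negated: {~A, ~B, ~C, ~D, ~E}
New negations: {~A, ~B, ~C}
Count = 3

3


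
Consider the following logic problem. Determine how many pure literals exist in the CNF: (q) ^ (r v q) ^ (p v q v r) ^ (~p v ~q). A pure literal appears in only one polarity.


Check each variable for pure literal status:
p: mixed (not pure)
q: mixed (not pure)
r: pure positive
Pure literal count = 1

1


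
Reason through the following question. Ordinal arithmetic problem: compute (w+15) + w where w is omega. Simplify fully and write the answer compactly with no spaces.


Compute (w+15) + w.
Ordinal + is associative but NOT commutative; for finite n>0, n + w = w but w + n stays w+n.
(w+15) + w = w + (15+w) = w + w = w*2 (the finite tail 15 is absorbed by the right w).
Result = w*2

w*2


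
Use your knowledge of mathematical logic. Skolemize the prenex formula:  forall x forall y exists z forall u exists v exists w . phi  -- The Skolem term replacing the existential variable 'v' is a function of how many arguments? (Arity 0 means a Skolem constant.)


Quantifier prefix: forall x forall y exists z forall u exists v exists w
'v' is existentially quantified at position 5.
Universal variables preceding it: x, y, u
Skolem function arity = 3

3


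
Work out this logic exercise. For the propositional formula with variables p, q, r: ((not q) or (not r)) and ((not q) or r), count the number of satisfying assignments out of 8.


Evaluate all 8 assignments for p, q, r:
p=0, q=0, r=0: 1
p=0, q=0, r=1: 1
p=0, q=1, r=0: 0
p=0, q=1, r=1: 0
p=1, q=0, r=0: 1
p=1, q=0, r=1: 1
p=1, q=1, r=0: 0
p=1, q=1, r=1: 0
Satisfying count = 4

4


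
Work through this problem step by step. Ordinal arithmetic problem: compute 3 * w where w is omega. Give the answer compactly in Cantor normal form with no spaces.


Compute 3 * w.
Ordinal * is associative and left-distributive over +, but NOT commutative; for finite n>1, n*w = w but w*n stays w*n.
For finite n>0, n * w = sup{n*k : k<w} = w. So 3 * w = w.
Result = w

w


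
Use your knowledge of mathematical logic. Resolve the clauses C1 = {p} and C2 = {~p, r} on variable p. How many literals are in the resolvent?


Remove p from C1 and ~p from C2.
C1 remainder: {}
C2 remainder: {r}
Union (resolvent): {r}
Resolvent has 1 literal(s).

1


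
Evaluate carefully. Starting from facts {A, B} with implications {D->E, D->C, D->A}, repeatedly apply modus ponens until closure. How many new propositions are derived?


Initial facts: {A, B}
Apply modus ponens to closure:
  (no implication fires)
Final known: {A, B}
New propositions: {(none)}
Count = 0

0


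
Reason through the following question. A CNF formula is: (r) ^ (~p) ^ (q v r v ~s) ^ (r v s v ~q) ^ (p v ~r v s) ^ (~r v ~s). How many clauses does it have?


A CNF formula is a conjunction of clauses.
Clauses are separated by ^.
Counting the conjuncts: 6 clauses.

6


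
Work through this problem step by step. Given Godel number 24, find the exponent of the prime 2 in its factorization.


Factorize 24 by dividing by 2 repeatedly.
Division steps: 2 divides 24 exactly 3 time(s).
Exponent of 2 = 3

3


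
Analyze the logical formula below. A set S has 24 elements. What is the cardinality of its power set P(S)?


The power set of a set with n elements has 2^n elements.
|P(S)| = 2^24 = 16777216

16777216


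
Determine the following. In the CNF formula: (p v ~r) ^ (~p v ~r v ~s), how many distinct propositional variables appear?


Identify each variable that appears in the formula.
Variables found: p, r, s
Count = 3

3


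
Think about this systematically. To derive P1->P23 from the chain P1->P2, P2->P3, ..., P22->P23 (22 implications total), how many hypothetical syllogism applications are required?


With 22 implications in a chain connecting 23 propositions:
P1->P2, P2->P3, ..., P22->P23
Steps needed = (number of implications) - 1 = 22 - 1 = 21

21


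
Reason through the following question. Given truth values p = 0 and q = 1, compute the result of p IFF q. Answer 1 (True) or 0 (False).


p = 0, q = 1
Operation: p IFF q
Evaluate: 0 IFF 1 = 0

0


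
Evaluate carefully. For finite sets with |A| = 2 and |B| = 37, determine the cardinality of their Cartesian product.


The Cartesian product A x B contains all ordered pairs (a, b).
|A x B| = |A| * |B| = 2 * 37 = 74

74


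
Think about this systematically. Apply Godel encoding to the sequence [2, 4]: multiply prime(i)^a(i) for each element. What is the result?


Encode each element as an exponent of the corresponding prime:
  2^2 = 4
  3^4 = 81
Product = 4 * 81 = 324

324


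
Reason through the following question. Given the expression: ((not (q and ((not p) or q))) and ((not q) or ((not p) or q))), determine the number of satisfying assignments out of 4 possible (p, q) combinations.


Check all 4 assignments:
p=0, q=0: 1
p=0, q=1: 0
p=1, q=0: 1
p=1, q=1: 0
Count of True = 2

2


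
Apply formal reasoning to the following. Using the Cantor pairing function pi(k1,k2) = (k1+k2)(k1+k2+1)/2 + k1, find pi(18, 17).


k1 + k2 = 35
(k1+k2)(k1+k2+1)/2 = 35 * 36 / 2 = 630
pi = 630 + 18 = 648

648


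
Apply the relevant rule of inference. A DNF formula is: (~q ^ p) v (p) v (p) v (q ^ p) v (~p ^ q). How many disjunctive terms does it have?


A DNF formula is a disjunction of terms (conjunctions).
Terms are separated by v.
Counting the disjuncts: 5 terms.

5


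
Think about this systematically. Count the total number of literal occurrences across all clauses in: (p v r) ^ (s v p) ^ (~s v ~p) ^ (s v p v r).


Counting literals in each clause:
Clause 1: 2 literal(s)
Clause 2: 2 literal(s)
Clause 3: 2 literal(s)
Clause 4: 3 literal(s)
Total = 9

9


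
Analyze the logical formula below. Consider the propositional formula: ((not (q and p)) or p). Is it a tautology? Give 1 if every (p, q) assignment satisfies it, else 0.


Check all 4 assignments:
p=0, q=0: 1
p=0, q=1: 1
p=1, q=0: 1
p=1, q=1: 1
Satisfying count = 4/4.
Tautology iff count = 4: yes.

1


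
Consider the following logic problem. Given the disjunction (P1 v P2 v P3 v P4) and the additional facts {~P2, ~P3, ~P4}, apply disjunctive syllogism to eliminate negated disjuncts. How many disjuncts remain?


Original disjuncts (4): P1, P2, P3, P4
Negated (eliminate): ~P2, ~P3, ~P4
Remaining disjuncts: P1
Count = 4 - 3 = 1

1


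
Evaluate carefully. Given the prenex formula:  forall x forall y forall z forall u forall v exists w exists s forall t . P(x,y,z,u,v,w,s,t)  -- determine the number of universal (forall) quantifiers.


Quantifier prefix: forall x forall y forall z forall u forall v exists w exists s forall t
Mark each quantifier type:
  U U U U U E E U
Universal count = 6, Existential count = 2
Asked for universal (forall) quantifiers: 6

6


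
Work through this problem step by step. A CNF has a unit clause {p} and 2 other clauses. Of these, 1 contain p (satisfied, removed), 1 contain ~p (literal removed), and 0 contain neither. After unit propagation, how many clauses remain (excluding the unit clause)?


Satisfied (removed): 1
Shortened (remain): 1
Unchanged (remain): 0
Remaining = 1 + 0 = 1

1


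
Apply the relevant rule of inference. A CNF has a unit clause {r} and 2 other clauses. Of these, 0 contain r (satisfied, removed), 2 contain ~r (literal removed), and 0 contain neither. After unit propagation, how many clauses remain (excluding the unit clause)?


Satisfied (removed): 0
Shortened (remain): 2
Unchanged (remain): 0
Remaining = 2 + 0 = 2

2


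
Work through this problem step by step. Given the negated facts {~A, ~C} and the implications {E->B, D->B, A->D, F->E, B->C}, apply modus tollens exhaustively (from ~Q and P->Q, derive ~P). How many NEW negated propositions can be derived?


Initial negated facts: {~A, ~C}
Apply modus tollens to closure:
  ~C and B->C  =>  ~B
  ~B and E->B  =>  ~E
  ~B and D->B  =>  ~D
  ~E and F->E  =>  ~F
Final negated: {~A, ~B, ~C, ~D, ~E, ~F}
New negations: {~B, ~D, ~E, ~F}
Count = 4

4


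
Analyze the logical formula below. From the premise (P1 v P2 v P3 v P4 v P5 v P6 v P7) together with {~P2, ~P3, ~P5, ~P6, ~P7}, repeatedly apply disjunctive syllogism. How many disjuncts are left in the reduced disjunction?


Original disjuncts (7): P1, P2, P3, P4, P5, P6, P7
Negated (eliminate): ~P2, ~P3, ~P5, ~P6, ~P7
Remaining disjuncts: P1, P4
Count = 7 - 5 = 2

2


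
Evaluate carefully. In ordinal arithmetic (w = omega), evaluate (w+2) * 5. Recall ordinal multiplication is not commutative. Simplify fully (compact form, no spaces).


Compute (w+2) * 5.
Ordinal * is associative and left-distributive over +, but NOT commutative; for finite n>1, n*w = w but w*n stays w*n.
(w+2) * 5 = (w+2) repeated 5 times. Each intermediate +2 is absorbed by the following w; only the last survives: w*5+2.
Result = w*5+2

w*5+2


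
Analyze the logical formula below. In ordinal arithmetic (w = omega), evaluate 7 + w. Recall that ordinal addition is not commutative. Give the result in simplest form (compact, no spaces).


Compute 7 + w.
Ordinal + is associative but NOT commutative; for finite n>0, n + w = w but w + n stays w+n.
Any finite left addend is absorbed by w on the right: 7 + w = w.
Result = w

w


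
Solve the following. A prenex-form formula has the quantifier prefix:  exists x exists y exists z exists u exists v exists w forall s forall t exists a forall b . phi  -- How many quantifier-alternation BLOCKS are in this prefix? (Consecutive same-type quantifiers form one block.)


Quantifier-type sequence: E E E E E E A A E A  (A=forall, E=exists)
Group into maximal same-type runs:
  Ex6 | Ax2 | Ex1 | Ax1
Number of blocks = 4

4


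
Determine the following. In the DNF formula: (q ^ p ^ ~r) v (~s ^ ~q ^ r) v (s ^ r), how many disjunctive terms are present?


A DNF formula is a disjunction of terms (conjunctions).
Terms are separated by v.
Counting the disjuncts: 3 terms.

3


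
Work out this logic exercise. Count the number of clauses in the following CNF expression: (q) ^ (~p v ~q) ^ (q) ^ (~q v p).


A CNF formula is a conjunction of clauses.
Clauses are separated by ^.
Counting the conjuncts: 4 clauses.

4


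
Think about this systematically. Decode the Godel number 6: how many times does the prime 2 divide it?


Factorize 6 by dividing by 2 repeatedly.
Division steps: 2 divides 6 exactly 1 time(s).
Exponent of 2 = 1

1


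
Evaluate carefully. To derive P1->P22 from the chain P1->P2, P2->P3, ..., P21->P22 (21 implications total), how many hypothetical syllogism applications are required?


With 21 implications in a chain connecting 22 propositions:
P1->P2, P2->P3, ..., P21->P22
Steps needed = (number of implications) - 1 = 21 - 1 = 20

20


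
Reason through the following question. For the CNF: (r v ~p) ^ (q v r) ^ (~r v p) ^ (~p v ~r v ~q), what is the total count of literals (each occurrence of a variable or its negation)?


Counting literals in each clause:
Clause 1: 2 literal(s)
Clause 2: 2 literal(s)
Clause 3: 2 literal(s)
Clause 4: 3 literal(s)
Total = 9

9


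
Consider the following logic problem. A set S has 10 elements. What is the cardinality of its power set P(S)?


The power set of a set with n elements has 2^n elements.
|P(S)| = 2^10 = 1024

1024


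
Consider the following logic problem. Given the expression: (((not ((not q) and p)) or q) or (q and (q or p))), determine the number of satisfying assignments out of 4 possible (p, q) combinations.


Check all 4 assignments:
p=0, q=0: 1
p=0, q=1: 1
p=1, q=0: 0
p=1, q=1: 1
Count of True = 3

3


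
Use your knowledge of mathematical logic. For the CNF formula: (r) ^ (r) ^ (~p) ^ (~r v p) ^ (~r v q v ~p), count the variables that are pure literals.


Check each variable for pure literal status:
p: mixed (not pure)
q: pure positive
r: mixed (not pure)
Pure literal count = 1

1


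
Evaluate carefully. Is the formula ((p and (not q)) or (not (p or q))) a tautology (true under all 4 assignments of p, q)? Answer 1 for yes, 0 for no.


Check all 4 assignments:
p=0, q=0: 1
p=0, q=1: 0
p=1, q=0: 1
p=1, q=1: 0
Satisfying count = 2/4.
Tautology iff count = 4: no.

0


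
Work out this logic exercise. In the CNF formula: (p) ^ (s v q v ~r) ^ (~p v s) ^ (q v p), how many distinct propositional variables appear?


Identify each variable that appears in the formula.
Variables found: p, q, r, s
Count = 4

4


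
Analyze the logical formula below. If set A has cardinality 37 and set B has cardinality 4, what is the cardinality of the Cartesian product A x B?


The Cartesian product A x B contains all ordered pairs (a, b).
|A x B| = |A| * |B| = 37 * 4 = 148

148


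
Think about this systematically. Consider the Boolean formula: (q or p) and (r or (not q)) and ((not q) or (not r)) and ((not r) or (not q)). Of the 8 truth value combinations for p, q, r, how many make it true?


Evaluate all 8 assignments for p, q, r:
p=0, q=0, r=0: 0
p=0, q=0, r=1: 0
p=0, q=1, r=0: 0
p=0, q=1, r=1: 0
p=1, q=0, r=0: 1
p=1, q=0, r=1: 1
p=1, q=1, r=0: 0
p=1, q=1, r=1: 0
Satisfying count = 2

2


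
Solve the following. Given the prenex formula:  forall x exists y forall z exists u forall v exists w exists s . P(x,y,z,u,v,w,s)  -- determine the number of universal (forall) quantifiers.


Quantifier prefix: forall x exists y forall z exists u forall v exists w exists s
Mark each quantifier type:
  U E U E U E E
Universal count = 3, Existential count = 4
Asked for universal (forall) quantifiers: 3

3


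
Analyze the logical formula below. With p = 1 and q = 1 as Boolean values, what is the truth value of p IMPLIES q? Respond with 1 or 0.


p = 1, q = 1
Operation: p IMPLIES q
Evaluate: 1 IMPLIES 1 = 1

1


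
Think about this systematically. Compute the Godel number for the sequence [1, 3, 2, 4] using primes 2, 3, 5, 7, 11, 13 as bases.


Encode each element as an exponent of the corresponding prime:
  2^1 = 2
  3^3 = 27
  5^2 = 25
  7^4 = 2401
Product = 2 * 27 * 25 * 2401 = 3241350

3241350


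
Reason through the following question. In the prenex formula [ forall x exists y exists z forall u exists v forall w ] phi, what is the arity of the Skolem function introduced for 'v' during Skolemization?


Quantifier prefix: forall x exists y exists z forall u exists v forall w
'v' is existentially quantified at position 5.
Universal variables preceding it: x, u
Skolem function arity = 2

2


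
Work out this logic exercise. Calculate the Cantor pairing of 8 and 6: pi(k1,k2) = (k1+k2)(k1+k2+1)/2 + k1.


k1 + k2 = 14
(k1+k2)(k1+k2+1)/2 = 14 * 15 / 2 = 105
pi = 105 + 8 = 113

113


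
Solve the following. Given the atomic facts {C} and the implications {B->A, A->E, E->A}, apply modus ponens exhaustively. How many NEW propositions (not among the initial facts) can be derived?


Initial facts: {C}
Apply modus ponens to closure:
  (no implication fires)
Final known: {C}
New propositions: {(none)}
Count = 0

0


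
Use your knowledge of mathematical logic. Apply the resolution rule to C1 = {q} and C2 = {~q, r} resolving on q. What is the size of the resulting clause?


Remove q from C1 and ~q from C2.
C1 remainder: {}
C2 remainder: {r}
Union (resolvent): {r}
Resolvent has 1 literal(s).

1


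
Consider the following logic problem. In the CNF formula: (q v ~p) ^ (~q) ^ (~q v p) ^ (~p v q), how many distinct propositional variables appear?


Identify each variable that appears in the formula.
Variables found: p, q
Count = 2

2


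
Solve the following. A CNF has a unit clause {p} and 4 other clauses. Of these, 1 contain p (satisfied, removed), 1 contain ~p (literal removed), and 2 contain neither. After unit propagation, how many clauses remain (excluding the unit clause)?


Satisfied (removed): 1
Shortened (remain): 1
Unchanged (remain): 2
Remaining = 1 + 2 = 3

3


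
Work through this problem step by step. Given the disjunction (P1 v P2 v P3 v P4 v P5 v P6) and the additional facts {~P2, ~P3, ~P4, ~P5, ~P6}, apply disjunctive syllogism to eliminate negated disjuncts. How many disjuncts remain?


Original disjuncts (6): P1, P2, P3, P4, P5, P6
Negated (eliminate): ~P2, ~P3, ~P4, ~P5, ~P6
Remaining disjuncts: P1
Count = 6 - 5 = 1

1


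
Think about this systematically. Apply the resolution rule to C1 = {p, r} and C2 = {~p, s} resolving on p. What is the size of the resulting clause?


Remove p from C1 and ~p from C2.
C1 remainder: {r}
C2 remainder: {s}
Union (resolvent): {r, s}
Resolvent has 2 literal(s).

2


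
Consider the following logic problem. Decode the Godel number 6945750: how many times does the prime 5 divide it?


Factorize 6945750 by dividing by 5 repeatedly.
Division steps: 5 divides 6945750 exactly 3 time(s).
Exponent of 5 = 3

3


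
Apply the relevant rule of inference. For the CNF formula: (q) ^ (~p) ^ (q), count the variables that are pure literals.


Check each variable for pure literal status:
p: pure negative
q: pure positive
r: absent (not pure)
Pure literal count = 2

2


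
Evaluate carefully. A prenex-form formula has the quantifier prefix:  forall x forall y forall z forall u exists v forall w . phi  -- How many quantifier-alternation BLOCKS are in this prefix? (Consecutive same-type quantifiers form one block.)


Quantifier-type sequence: A A A A E A  (A=forall, E=exists)
Group into maximal same-type runs:
  Ax4 | Ex1 | Ax1
Number of blocks = 3

3


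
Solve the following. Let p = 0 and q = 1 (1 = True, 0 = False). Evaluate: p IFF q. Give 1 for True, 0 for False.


p = 0, q = 1
Operation: p IFF q
Evaluate: 0 IFF 1 = 0

0


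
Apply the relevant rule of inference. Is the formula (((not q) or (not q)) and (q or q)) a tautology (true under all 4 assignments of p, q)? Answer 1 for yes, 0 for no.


Check all 4 assignments:
p=0, q=0: 0
p=0, q=1: 0
p=1, q=0: 0
p=1, q=1: 0
Satisfying count = 0/4.
Tautology iff count = 4: no.

0


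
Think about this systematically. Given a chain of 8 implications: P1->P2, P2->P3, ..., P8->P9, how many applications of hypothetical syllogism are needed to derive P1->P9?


With 8 implications in a chain connecting 9 propositions:
P1->P2, P2->P3, ..., P8->P9
Steps needed = (number of implications) - 1 = 8 - 1 = 7

7


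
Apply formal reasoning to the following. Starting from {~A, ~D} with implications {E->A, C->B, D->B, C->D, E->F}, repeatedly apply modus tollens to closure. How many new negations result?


Initial negated facts: {~A, ~D}
Apply modus tollens to closure:
  ~A and E->A  =>  ~E
  ~D and C->D  =>  ~C
Final negated: {~A, ~C, ~D, ~E}
New negations: {~C, ~E}
Count = 2

2


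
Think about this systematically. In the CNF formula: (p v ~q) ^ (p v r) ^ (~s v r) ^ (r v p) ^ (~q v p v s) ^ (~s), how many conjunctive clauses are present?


A CNF formula is a conjunction of clauses.
Clauses are separated by ^.
Counting the conjuncts: 6 clauses.

6


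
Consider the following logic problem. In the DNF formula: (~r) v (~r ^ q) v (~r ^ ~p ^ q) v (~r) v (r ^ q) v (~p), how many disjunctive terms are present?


A DNF formula is a disjunction of terms (conjunctions).
Terms are separated by v.
Counting the disjuncts: 6 terms.

6


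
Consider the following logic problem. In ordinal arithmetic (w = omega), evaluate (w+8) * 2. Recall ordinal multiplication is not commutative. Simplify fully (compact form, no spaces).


Compute (w+8) * 2.
Ordinal * is associative and left-distributive over +, but NOT commutative; for finite n>1, n*w = w but w*n stays w*n.
(w+8) * 2 = (w+8) repeated 2 times. Each intermediate +8 is absorbed by the following w; only the last survives: w*2+8.
Result = w*2+8

w*2+8


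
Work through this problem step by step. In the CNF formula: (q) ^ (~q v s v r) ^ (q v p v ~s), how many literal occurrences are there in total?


Counting literals in each clause:
Clause 1: 1 literal(s)
Clause 2: 3 literal(s)
Clause 3: 3 literal(s)
Total = 7

7


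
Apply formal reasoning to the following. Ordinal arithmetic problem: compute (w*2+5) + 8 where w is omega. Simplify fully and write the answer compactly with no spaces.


Compute (w*2+5) + 8.
Ordinal + is associative but NOT commutative; for finite n>0, n + w = w but w + n stays w+n.
By associativity: (w*2+5) + 8 = w*2 + (5+8) = w*2+13.
Result = w*2+13

w*2+13


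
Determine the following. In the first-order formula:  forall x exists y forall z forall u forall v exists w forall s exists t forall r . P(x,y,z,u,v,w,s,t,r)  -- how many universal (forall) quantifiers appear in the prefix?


Quantifier prefix: forall x exists y forall z forall u forall v exists w forall s exists t forall r
Mark each quantifier type:
  U E U U U E U E U
Universal count = 6, Existential count = 3
Asked for universal (forall) quantifiers: 6

6


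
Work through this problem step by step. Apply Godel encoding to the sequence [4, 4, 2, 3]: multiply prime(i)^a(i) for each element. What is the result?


Encode each element as an exponent of the corresponding prime:
  2^4 = 16
  3^4 = 81
  5^2 = 25
  7^3 = 343
Product = 16 * 81 * 25 * 343 = 11113200

11113200


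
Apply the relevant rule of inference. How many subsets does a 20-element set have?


The power set of a set with n elements has 2^n elements.
|P(S)| = 2^20 = 1048576

1048576


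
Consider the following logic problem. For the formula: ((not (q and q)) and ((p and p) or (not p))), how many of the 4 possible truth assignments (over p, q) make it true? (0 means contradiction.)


Check all 4 assignments:
p=0, q=0: 1
p=0, q=1: 0
p=1, q=0: 1
p=1, q=1: 0
Count of True = 2

2


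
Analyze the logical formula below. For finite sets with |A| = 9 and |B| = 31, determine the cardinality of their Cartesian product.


The Cartesian product A x B contains all ordered pairs (a, b).
|A x B| = |A| * |B| = 9 * 31 = 279

279


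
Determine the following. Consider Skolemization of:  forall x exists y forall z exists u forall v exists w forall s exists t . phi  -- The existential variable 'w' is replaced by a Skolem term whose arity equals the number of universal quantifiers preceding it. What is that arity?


Quantifier prefix: forall x exists y forall z exists u forall v exists w forall s exists t
'w' is existentially quantified at position 6.
Universal variables preceding it: x, z, v
Skolem function arity = 3

3


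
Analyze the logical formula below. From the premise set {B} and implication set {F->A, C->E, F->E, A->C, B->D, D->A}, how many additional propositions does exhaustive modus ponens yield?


Initial facts: {B}
Apply modus ponens to closure:
  B and B->D  =>  D
  D and D->A  =>  A
  A and A->C  =>  C
  C and C->E  =>  E
Final known: {A, B, C, D, E}
New propositions: {A, C, D, E}
Count = 4

4


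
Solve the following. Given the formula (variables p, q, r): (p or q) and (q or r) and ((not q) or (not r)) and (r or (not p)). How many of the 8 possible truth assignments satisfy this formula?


Evaluate all 8 assignments for p, q, r:
p=0, q=0, r=0: 0
p=0, q=0, r=1: 0
p=0, q=1, r=0: 1
p=0, q=1, r=1: 0
p=1, q=0, r=0: 0
p=1, q=0, r=1: 1
p=1, q=1, r=0: 0
p=1, q=1, r=1: 0
Satisfying count = 2

2


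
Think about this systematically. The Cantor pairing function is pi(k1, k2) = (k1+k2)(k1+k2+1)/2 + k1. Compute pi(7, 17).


k1 + k2 = 24
(k1+k2)(k1+k2+1)/2 = 24 * 25 / 2 = 300
pi = 300 + 7 = 307

307


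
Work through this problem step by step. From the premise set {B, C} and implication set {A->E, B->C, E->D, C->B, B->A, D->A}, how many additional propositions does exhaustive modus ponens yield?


Initial facts: {B, C}
Apply modus ponens to closure:
  B and B->A  =>  A
  A and A->E  =>  E
  E and E->D  =>  D
Final known: {A, B, C, D, E}
New propositions: {A, D, E}
Count = 3

3
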